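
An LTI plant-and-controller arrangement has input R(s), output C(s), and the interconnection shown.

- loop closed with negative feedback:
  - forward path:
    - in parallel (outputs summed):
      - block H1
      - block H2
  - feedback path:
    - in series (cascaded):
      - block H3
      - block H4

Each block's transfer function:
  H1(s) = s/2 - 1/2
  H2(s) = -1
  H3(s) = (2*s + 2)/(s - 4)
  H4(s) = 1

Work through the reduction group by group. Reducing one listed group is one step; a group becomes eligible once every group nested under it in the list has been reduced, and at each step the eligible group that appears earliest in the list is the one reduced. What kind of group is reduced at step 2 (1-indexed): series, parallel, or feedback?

The answer is series.

Reasoning:
Step 1 - reduce the parallel group H1, H2
Step 2 - combine H3, H4 in series
Step 3 - apply the feedback formula to (H1+H2), (H3*H4)
At step 2 the group reduced is series.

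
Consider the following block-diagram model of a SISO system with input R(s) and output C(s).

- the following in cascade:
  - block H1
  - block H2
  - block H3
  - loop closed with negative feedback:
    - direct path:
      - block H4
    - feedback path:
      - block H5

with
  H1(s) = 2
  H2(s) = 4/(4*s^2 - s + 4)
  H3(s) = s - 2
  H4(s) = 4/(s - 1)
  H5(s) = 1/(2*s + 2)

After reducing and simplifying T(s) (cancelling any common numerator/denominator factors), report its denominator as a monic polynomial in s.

(1) feedback reduction of H4, H5 -> (4*s + 4)/(s^2 + 1)
(2) cascade H1, H2, H3, [H4/(1+H4*H5)] -> (32*s^2 - 32*s - 64)/(4*s^4 - s^3 + 8*s^2 - s + 4)
The result of step 2 is T(s) in lowest terms. Its denominator has leading coefficient 4; dividing the denominator through by 4 makes it monic.

Final answer: s^4 - s^3/4 + 2*s^2 - s/4 + 1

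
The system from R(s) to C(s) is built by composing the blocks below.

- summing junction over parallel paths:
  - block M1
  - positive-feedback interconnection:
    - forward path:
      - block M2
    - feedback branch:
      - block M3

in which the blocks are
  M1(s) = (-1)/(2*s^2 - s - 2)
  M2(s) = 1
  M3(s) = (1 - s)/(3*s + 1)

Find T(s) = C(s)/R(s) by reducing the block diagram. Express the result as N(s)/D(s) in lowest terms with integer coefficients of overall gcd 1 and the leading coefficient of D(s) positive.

Step 1 - close the feedback loop around M2, M3: (3*s + 1)/(4*s)
Step 2 - sum the parallel branches M1, [M2/(1-M2*M3)], which is the overall transfer function T(s) = C(s)/R(s) in lowest terms

Answer: (6*s^3 - s^2 - 11*s - 2)/(8*s^3 - 4*s^2 - 8*s)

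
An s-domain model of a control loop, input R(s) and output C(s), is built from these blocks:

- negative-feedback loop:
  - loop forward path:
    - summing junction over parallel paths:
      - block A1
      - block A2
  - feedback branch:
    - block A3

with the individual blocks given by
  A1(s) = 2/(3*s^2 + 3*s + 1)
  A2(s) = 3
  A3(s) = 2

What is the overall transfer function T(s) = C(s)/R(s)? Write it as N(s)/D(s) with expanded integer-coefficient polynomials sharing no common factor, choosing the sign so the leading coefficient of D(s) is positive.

Answer: (9*s^2 + 9*s + 5)/(21*s^2 + 21*s + 11)

Working:
(1) combine A1, A2 in parallel, giving (9*s^2 + 9*s + 5)/(3*s^2 + 3*s + 1)
(2) feedback reduction of (A1+A2), A3; the result is T(s) itself (integer coefficients, no common factor, positive leading denominator coefficient)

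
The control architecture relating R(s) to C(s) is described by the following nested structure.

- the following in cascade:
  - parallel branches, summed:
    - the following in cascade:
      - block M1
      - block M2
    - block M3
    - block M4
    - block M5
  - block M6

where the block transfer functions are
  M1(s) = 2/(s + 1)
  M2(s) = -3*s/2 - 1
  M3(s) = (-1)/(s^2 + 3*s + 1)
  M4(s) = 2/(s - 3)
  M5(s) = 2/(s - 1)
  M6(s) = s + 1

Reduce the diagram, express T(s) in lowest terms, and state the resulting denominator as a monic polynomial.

The answer is s^4 - s^3 - 8*s^2 + 5*s + 3.

Reasoning:
(1) cascade M1, M2, giving (-3*s - 2)/(s + 1)
(2) combine (M1*M2), M3, M4, M5 in parallel, giving (-3*s^5 + 5*s^4 + 33*s^3 - 12*s^2 - 46*s - 17)/(s^5 - 9*s^3 - 3*s^2 + 8*s + 3)
(3) cascade ((M1*M2)+M3+M4+M5), M6, giving (-3*s^5 + 5*s^4 + 33*s^3 - 12*s^2 - 46*s - 17)/(s^4 - s^3 - 8*s^2 + 5*s + 3)
That last expression is T(s), already simplified, and its denominator is already monic.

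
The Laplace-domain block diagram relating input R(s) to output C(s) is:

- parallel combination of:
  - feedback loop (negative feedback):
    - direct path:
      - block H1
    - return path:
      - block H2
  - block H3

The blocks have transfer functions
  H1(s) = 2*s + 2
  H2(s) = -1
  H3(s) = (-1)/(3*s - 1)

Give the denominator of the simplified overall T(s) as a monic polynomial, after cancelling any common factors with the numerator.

Step 1. close the feedback loop around H1, H2 gives (-2*s - 2)/(2*s + 1)
Step 2. combine [H1/(1+H1*H2)], H3 in parallel gives (-6*s^2 - 6*s + 1)/(6*s^2 + s - 1)
The result of step 2 is T(s) in lowest terms. Its denominator has leading coefficient 6; dividing the denominator through by 6 makes it monic.

Therefore the answer is s^2 + s/6 - 1/6.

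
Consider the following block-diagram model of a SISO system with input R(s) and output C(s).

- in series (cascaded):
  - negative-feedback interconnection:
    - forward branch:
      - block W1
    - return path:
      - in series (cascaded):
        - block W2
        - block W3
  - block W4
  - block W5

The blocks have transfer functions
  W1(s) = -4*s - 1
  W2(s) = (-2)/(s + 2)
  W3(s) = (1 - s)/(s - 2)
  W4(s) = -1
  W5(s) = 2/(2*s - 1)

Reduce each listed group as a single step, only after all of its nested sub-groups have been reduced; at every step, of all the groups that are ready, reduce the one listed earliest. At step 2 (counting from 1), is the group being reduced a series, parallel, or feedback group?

[1] combine W2, W3 in series
[2] close the feedback loop around W1, (W2*W3)
[3] combine [W1/(1+W1*(W2*W3))], W4, W5 in series
At step 2 the group reduced is feedback.

Hence the answer: feedback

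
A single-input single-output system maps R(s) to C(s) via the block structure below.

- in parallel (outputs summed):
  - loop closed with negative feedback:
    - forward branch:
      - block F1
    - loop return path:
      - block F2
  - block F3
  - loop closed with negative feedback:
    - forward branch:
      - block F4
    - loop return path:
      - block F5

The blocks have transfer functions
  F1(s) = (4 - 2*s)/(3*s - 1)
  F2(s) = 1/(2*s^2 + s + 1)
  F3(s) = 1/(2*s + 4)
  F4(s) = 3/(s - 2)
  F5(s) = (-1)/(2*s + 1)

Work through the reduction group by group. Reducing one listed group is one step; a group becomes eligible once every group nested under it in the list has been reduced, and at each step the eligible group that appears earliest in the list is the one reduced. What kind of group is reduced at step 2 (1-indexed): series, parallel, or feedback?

1. close the feedback loop around F1, F2
2. collapse the loop (F4 forward, F5 return)
3. reduce the parallel group [F1/(1+F1*F2)], F3, [F4/(1+F4*F5)]
The group at step 2 is a feedback group.

Final answer: feedback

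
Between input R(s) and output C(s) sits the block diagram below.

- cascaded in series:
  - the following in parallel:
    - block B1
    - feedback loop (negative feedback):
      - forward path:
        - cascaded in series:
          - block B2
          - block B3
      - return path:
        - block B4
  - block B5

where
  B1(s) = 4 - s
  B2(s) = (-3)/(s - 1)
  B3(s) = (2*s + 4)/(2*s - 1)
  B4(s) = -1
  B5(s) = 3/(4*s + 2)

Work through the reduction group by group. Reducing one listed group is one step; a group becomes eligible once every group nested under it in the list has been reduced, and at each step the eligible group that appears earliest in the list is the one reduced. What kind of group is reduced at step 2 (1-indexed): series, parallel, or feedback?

The answer is feedback.

Reasoning:
(1) multiply B2, B3 (series)
(2) collapse the loop ((B2*B3) forward, B4 return)
(3) combine B1, [(B2*B3)/(1+(B2*B3)*B4)] in parallel
(4) cascade (B1+[(B2*B3)/(1+(B2*B3)*B4)]), B5
So the answer for step 2 is feedback.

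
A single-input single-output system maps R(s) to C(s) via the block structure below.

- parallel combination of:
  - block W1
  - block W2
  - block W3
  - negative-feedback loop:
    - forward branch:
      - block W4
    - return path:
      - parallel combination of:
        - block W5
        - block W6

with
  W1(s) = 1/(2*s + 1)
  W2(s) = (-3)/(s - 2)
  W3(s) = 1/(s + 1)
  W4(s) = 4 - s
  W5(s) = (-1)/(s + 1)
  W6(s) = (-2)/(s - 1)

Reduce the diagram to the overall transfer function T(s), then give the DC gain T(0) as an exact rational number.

Step 1: combine W5, W6 in parallel gives (-3*s - 1)/(s^2 - 1)
Step 2: feedback reduction of W4, (W5+W6) gives (-s^3 + 4*s^2 + s - 4)/(4*s^2 - 11*s - 5)
Step 3: parallel reduction of W1, W2, W3, [W4/(1+W4*(W5+W6))] gives (-2*s^6 + 9*s^5 - 9*s^4 - 46*s^3 + 121*s^2 + 160*s + 43)/(8*s^5 - 26*s^4 - 19*s^3 + 52*s^2 + 47*s + 10)
Evaluating the step-3 result (the overall T(s)) at s = 0 gives T(0) = 43/10.

Answer: 43/10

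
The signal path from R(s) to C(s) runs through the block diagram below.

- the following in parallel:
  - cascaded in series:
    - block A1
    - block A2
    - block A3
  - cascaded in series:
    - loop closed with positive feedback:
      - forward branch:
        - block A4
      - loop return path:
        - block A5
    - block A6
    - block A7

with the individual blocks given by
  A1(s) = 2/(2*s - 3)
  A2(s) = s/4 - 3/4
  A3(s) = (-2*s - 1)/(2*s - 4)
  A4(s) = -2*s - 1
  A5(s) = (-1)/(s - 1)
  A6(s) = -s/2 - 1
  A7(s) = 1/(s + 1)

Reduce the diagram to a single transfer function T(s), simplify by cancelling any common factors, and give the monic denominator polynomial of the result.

Step 1: combine A1, A2, A3 in series -> (-2*s^2 + 5*s + 3)/(8*s^2 - 28*s + 24)
Step 2: collapse the loop (A4 forward, A5 return) -> (2*s^2 - s - 1)/(s + 2)
Step 3: combine [A4/(1-A4*A5)], A6, A7 in series -> (-2*s^2 + s + 1)/(2*s + 2)
Step 4: reduce the parallel group (A1*A2*A3), ([A4/(1-A4*A5)]*A6*A7) -> (-8*s^4 + 30*s^3 - 31*s^2 + 6*s + 15)/(8*s^3 - 20*s^2 - 4*s + 24)
The result of step 4 is T(s) in lowest terms. Its denominator has leading coefficient 8; dividing the denominator through by 8 makes it monic.

Answer: s^3 - 5*s^2/2 - s/2 + 3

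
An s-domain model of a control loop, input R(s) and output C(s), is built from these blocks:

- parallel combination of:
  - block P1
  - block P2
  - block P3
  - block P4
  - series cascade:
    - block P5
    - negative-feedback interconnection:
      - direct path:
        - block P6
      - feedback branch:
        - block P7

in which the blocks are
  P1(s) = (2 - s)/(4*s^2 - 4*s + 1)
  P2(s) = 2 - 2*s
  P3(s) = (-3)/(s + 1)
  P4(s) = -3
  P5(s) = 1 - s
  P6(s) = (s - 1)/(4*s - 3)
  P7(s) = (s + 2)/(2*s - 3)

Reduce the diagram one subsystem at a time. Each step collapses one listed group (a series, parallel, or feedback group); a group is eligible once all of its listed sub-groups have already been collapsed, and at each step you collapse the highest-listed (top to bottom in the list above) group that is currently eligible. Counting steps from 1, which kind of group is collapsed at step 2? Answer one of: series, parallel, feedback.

The answer is series.

Reasoning:
Step 1: collapse the loop (P6 forward, P7 return)
Step 2: cascade P5, [P6/(1+P6*P7)]
Step 3: combine P1, P2, P3, P4, (P5*[P6/(1+P6*P7)]) in parallel
Step 2 collapses a series group.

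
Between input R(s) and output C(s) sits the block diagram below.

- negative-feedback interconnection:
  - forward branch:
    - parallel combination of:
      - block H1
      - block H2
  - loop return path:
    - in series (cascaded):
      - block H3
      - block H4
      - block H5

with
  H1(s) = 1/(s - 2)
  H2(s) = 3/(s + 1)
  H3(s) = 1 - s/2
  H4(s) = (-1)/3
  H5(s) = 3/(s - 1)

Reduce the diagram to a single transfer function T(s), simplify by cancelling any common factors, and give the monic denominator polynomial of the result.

Reducing step by step:

Step 1 - combine H1, H2 in parallel, giving (4*s - 5)/(s^2 - s - 2)
Step 2 - reduce the series chain H3, H4, H5, giving (s - 2)/(2*s - 2)
Step 3 - close the feedback loop around (H1+H2), (H3*H4*H5), giving (8*s^2 - 18*s + 10)/(2*s^3 - 15*s + 14)
T(s) is the step-3 result (common factors already cancelled). Leading coefficient of the denominator: 2. Divide through by 2 for the monic polynomial.

Answer: s^3 - 15*s/2 + 7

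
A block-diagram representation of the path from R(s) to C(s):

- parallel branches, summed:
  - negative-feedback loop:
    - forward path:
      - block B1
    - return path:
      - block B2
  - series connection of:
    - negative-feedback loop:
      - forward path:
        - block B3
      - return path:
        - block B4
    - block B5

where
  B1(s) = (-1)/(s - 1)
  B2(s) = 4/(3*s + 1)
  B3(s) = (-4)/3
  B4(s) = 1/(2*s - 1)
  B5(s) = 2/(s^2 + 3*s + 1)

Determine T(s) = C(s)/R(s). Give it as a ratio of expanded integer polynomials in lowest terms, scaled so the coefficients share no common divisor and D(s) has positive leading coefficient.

[1] apply the feedback formula to B1, B2; result (-3*s - 1)/(3*s^2 - 2*s - 5)
[2] apply the feedback formula to B3, B4; result (4 - 8*s)/(6*s - 7)
[3] combine [B3/(1+B3*B4)], B5 in series; result (8 - 16*s)/(6*s^3 + 11*s^2 - 15*s - 7)
[4] parallel reduction of [B1/(1+B1*B2)], ([B3/(1+B3*B4)]*B5); the result is T(s) itself (integer coefficients, no common factor, positive leading denominator coefficient)

Hence the answer: (-18*s^4 - 87*s^3 + 90*s^2 + 100*s - 33)/(18*s^5 + 21*s^4 - 97*s^3 - 46*s^2 + 89*s + 35)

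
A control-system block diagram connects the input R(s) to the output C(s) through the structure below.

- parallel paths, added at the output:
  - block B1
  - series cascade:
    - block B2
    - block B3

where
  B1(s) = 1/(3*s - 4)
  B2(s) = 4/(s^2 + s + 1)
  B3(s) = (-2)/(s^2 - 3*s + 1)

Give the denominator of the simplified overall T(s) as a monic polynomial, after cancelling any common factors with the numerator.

Step 1 - reduce the series chain B2, B3: (-8)/(s^4 - 2*s^3 - s^2 - 2*s + 1)
Step 2 - add B1, (B2*B3) (parallel): (s^4 - 2*s^3 - s^2 - 26*s + 33)/(3*s^5 - 10*s^4 + 5*s^3 - 2*s^2 + 11*s - 4)
T(s) is the step-2 result (common factors already cancelled). Leading coefficient of the denominator: 3. Divide through by 3 for the monic polynomial.

Hence the answer: s^5 - 10*s^4/3 + 5*s^3/3 - 2*s^2/3 + 11*s/3 - 4/3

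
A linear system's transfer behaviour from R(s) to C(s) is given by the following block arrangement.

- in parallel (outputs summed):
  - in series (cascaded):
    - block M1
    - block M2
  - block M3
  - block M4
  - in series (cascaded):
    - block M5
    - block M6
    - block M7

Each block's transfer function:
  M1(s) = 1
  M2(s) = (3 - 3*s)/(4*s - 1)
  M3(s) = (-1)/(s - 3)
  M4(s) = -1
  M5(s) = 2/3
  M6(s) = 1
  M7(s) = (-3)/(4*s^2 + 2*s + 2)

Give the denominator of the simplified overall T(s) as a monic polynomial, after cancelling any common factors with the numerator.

[1] multiply M1, M2 (series) -> (3 - 3*s)/(4*s - 1)
[2] reduce the series chain M5, M6, M7 -> (-1)/(2*s^2 + s + 1)
[3] add (M1*M2), M3, M4, (M5*M6*M7) (parallel) -> (-14*s^4 + 35*s^3 - 12*s^2 + 23*s - 14)/(8*s^4 - 22*s^3 - 3*s^2 - 10*s + 3)
No further cancellation is possible in the step-3 result, so that is T(s). Its denominator becomes monic after dividing by the leading coefficient 8.

Answer: s^4 - 11*s^3/4 - 3*s^2/8 - 5*s/4 + 3/8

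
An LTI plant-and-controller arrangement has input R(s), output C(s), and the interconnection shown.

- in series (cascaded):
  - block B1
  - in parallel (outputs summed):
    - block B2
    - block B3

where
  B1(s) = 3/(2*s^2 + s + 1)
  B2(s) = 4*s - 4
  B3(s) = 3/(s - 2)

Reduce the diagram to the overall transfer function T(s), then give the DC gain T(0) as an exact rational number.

Reducing step by step:

Step 1 - reduce the parallel group B2, B3; result (4*s^2 - 12*s + 11)/(s - 2)
Step 2 - series reduction of B1, (B2+B3); result (12*s^2 - 36*s + 33)/(2*s^3 - 3*s^2 - s - 2)
That last expression is T(s); at s = 0 only the constant terms survive, so T(0) = 33/(-2) = -33/2.

Answer: -33/2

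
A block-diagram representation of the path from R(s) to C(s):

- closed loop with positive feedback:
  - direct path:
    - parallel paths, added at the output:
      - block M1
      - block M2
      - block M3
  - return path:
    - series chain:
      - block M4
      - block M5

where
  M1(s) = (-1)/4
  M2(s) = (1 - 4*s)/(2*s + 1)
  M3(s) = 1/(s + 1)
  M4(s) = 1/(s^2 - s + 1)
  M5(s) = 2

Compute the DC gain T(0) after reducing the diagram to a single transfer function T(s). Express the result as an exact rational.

Answer: -7/10

Working:
[1] sum the parallel branches M1, M2, M3 -> (-18*s^2 - 7*s + 7)/(8*s^2 + 12*s + 4)
[2] combine M4, M5 in series -> 2/(s^2 - s + 1)
[3] apply the feedback formula to (M1+M2+M3), (M4*M5) -> (-18*s^4 + 11*s^3 - 4*s^2 - 14*s + 7)/(8*s^4 + 4*s^3 + 36*s^2 + 22*s - 10)
Step 3 gives the overall T(s). Then T(0) = 7/(-10) = -7/10.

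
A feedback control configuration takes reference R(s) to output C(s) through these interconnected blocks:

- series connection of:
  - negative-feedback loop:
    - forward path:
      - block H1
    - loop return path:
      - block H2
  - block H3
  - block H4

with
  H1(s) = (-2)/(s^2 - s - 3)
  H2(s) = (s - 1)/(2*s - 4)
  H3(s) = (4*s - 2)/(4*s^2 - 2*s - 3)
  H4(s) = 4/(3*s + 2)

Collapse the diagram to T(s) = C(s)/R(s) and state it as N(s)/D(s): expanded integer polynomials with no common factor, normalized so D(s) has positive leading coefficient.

The answer is (-32*s^2 + 80*s - 32)/(12*s^6 - 34*s^5 - 43*s^4 + 113*s^3 + 58*s^2 - 79*s - 42).

Reasoning:
Step 1: reduce the feedback loop with forward H1 and return H2: (4 - 2*s)/(s^3 - 3*s^2 - 2*s + 7)
Step 2: reduce the series chain [H1/(1+H1*H2)], H3, H4; the result is T(s) itself (integer coefficients, no common factor, positive leading denominator coefficient)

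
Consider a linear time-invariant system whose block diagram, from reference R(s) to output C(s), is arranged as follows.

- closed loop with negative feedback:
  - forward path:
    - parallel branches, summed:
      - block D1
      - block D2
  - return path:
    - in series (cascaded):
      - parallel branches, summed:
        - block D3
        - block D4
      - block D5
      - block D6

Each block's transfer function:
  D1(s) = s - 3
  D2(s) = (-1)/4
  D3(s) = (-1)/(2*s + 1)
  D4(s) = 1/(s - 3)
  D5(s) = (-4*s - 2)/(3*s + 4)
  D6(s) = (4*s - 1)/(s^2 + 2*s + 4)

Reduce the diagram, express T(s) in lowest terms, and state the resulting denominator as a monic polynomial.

Reducing step by step:

(1) add D1, D2 (parallel) -> s - 13/4
(2) parallel reduction of D3, D4 -> (s + 4)/(2*s^2 - 5*s - 3)
(3) series reduction of (D3+D4), D5, D6 -> (-8*s^2 - 30*s + 8)/(3*s^4 + s^3 - 10*s^2 - 44*s - 48)
(4) collapse the loop ((D1+D2) forward, ((D3+D4)*D5*D6) return) -> (12*s^5 - 35*s^4 - 53*s^3 - 46*s^2 + 380*s + 624)/(12*s^4 - 28*s^3 - 56*s^2 + 246*s - 296)
T(s) is the step-4 result (common factors already cancelled). Leading coefficient of the denominator: 12. Divide through by 12 for the monic polynomial.

Answer: s^4 - 7*s^3/3 - 14*s^2/3 + 41*s/2 - 74/3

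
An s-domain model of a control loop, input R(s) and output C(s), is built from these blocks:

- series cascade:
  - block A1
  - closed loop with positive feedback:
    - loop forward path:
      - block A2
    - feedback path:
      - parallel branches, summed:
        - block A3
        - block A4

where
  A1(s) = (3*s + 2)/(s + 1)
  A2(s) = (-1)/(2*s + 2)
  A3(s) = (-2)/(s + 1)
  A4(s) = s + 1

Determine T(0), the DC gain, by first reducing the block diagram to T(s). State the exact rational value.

Step 1 - parallel reduction of A3, A4: (s^2 + 2*s - 1)/(s + 1)
Step 2 - apply the feedback formula to A2, (A3+A4): (-s - 1)/(3*s^2 + 6*s + 1)
Step 3 - cascade A1, [A2/(1-A2*(A3+A4))]: (-3*s - 2)/(3*s^2 + 6*s + 1)
The step-3 result is T(s). Setting s = 0: T(0) = -2/1 = -2.

Therefore the answer is -2.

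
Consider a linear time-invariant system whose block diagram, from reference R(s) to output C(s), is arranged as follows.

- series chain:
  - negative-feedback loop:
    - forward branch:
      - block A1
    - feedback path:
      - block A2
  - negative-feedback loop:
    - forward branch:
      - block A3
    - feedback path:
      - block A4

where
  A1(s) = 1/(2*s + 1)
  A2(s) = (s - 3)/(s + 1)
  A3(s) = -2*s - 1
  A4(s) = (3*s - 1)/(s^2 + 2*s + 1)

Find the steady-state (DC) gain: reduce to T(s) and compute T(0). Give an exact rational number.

The answer is 1/4.

Reasoning:
[1] reduce the feedback loop with forward A1 and return A2 -> (s + 1)/(2*s^2 + 4*s - 2)
[2] close the feedback loop around A3, A4 -> (2*s^3 + 5*s^2 + 4*s + 1)/(5*s^2 - s - 2)
[3] series reduction of [A1/(1+A1*A2)], [A3/(1+A3*A4)] -> (2*s^4 + 7*s^3 + 9*s^2 + 5*s + 1)/(10*s^4 + 18*s^3 - 18*s^2 - 6*s + 4)
That last expression is T(s); at s = 0 only the constant terms survive, so T(0) = 1/4.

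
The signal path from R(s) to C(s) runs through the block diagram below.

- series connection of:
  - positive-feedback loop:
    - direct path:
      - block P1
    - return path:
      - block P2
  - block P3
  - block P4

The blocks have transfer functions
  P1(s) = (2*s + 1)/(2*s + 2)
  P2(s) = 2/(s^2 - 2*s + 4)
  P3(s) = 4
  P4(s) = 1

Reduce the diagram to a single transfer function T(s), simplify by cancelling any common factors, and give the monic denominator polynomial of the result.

Reducing step by step:

Step 1: apply the feedback formula to P1, P2; result (2*s^3 - 3*s^2 + 6*s + 4)/(2*s^3 - 2*s^2 + 6)
Step 2: cascade [P1/(1-P1*P2)], P3, P4; result (4*s^3 - 6*s^2 + 12*s + 8)/(s^3 - s^2 + 3)
Step 2 gives the fully reduced T(s), with no common factor left to cancel. The denominator is already monic (leading coefficient 1).

Answer: s^3 - s^2 + 3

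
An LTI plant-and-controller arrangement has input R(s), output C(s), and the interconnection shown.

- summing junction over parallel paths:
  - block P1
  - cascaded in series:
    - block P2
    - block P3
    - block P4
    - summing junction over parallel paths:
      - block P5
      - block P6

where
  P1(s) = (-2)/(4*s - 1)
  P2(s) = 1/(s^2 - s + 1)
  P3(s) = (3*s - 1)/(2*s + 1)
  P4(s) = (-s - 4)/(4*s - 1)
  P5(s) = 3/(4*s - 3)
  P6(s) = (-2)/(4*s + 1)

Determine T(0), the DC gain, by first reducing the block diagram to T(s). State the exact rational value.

Answer: 14

Working:
(1) parallel reduction of P5, P6: (4*s + 9)/(16*s^2 - 8*s - 3)
(2) cascade P2, P3, P4, (P5+P6): (-12*s^3 - 71*s^2 - 83*s + 36)/(128*s^6 - 160*s^5 + 104*s^4 + 26*s^3 - 55*s^2 - s + 3)
(3) combine P1, (P2*P3*P4*(P5+P6)) in parallel: (-64*s^5 + 64*s^4 - 48*s^3 - 93*s^2 - 61*s + 42)/(128*s^6 - 160*s^5 + 104*s^4 + 26*s^3 - 55*s^2 - s + 3)
DC gain: substitute s = 0 into T(s) from step 3: T(0) = 42/3 = 14.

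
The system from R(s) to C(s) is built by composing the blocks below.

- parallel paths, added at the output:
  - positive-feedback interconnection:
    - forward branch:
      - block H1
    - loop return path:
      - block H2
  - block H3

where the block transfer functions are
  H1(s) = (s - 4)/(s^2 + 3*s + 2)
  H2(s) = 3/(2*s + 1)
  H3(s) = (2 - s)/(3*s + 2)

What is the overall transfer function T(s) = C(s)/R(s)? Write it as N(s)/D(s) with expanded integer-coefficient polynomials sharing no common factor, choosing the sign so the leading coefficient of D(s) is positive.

[1] apply the feedback formula to H1, H2 -> (2*s^2 - 7*s - 4)/(2*s^3 + 7*s^2 + 4*s + 14)
[2] parallel reduction of [H1/(1-H1*H2)], H3, which is the overall transfer function T(s) = C(s)/R(s) in lowest terms

Hence the answer: (-2*s^4 + 3*s^3 - 7*s^2 - 32*s + 20)/(6*s^4 + 25*s^3 + 26*s^2 + 50*s + 28)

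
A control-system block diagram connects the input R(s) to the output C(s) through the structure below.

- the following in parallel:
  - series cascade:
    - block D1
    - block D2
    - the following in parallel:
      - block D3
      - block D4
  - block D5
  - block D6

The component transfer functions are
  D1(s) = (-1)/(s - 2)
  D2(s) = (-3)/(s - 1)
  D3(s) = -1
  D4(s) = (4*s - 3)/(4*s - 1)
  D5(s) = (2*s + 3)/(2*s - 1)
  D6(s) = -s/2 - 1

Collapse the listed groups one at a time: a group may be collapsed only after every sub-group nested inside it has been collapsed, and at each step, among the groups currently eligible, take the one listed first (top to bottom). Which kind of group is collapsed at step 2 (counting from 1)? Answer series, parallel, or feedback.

1. combine D3, D4 in parallel
2. series reduction of D1, D2, (D3+D4)
3. add (D1*D2*(D3+D4)), D5, D6 (parallel)
At step 2 the group reduced is series.

Final answer: series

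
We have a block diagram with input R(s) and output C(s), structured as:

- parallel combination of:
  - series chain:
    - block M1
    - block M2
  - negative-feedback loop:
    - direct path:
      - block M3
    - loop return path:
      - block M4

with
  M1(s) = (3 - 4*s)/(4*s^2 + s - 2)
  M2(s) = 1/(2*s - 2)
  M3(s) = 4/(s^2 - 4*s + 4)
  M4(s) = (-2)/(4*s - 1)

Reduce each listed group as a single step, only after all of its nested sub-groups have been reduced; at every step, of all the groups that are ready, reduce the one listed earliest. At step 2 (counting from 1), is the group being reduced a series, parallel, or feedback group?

Step 1: multiply M1, M2 (series)
Step 2: feedback reduction of M3, M4
Step 3: reduce the parallel group (M1*M2), [M3/(1+M3*M4)]
So the answer for step 2 is feedback.

Final answer: feedback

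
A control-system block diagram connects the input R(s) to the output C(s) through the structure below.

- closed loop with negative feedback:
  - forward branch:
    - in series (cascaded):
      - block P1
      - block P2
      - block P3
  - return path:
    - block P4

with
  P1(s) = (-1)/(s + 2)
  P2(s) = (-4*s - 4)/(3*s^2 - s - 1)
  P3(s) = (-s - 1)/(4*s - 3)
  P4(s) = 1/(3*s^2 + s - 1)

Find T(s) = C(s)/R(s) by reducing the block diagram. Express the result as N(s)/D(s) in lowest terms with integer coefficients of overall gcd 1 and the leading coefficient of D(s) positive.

Answer: (-12*s^4 - 28*s^3 - 16*s^2 + 4*s + 4)/(36*s^6 + 45*s^5 - 82*s^4 - 35*s^3 + 42*s^2 - 3*s - 10)

Working:
Step 1 - multiply P1, P2, P3 (series), giving (-4*s^2 - 8*s - 4)/(12*s^4 + 11*s^3 - 27*s^2 + s + 6)
Step 2 - reduce the feedback loop with forward (P1*P2*P3) and return P4: this yields T(s), and no further normalization is needed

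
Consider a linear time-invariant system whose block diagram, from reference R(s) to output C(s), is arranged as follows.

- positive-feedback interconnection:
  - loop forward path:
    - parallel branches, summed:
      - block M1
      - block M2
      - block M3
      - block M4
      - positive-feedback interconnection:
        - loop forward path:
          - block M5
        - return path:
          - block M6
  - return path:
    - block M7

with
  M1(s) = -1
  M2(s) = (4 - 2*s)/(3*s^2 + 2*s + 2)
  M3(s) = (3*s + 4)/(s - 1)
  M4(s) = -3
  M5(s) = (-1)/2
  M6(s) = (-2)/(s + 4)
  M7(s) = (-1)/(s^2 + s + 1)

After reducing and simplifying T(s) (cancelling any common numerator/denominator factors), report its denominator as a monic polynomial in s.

Answer: s^6 + 11*s^5/3 + 7*s^4/6 + 17*s^3/6 + 71*s^2/3 + 65*s/3 + 34/3

Working:
Step 1. feedback reduction of M5, M6 = (-s - 4)/(2*s + 6)
Step 2. sum the parallel branches M1, M2, M3, M4, [M5/(1-M5*M6)] = (-9*s^4 + 11*s^3 + 164*s^2 + 146*s + 80)/(6*s^4 + 16*s^3 - 6*s^2 - 4*s - 12)
Step 3. feedback reduction of (M1+M2+M3+M4+[M5/(1-M5*M6)]), M7 = (-9*s^6 + 2*s^5 + 166*s^4 + 321*s^3 + 390*s^2 + 226*s + 80)/(6*s^6 + 22*s^5 + 7*s^4 + 17*s^3 + 142*s^2 + 130*s + 68)
That last expression is T(s), already simplified. Scaling its denominator by 1/6 (the reciprocal of the leading coefficient) yields the monic denominator.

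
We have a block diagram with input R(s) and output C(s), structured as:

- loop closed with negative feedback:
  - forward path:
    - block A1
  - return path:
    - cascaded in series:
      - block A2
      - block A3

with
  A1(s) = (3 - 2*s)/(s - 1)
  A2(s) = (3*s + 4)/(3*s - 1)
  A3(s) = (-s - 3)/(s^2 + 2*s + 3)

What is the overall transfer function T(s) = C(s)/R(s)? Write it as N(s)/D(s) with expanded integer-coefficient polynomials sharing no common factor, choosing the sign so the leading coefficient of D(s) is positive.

First reduce the diagram to T(s).

1. reduce the series chain A2, A3 gives (-3*s^2 - 13*s - 12)/(3*s^3 + 5*s^2 + 7*s - 3)
2. collapse the loop (A1 forward, (A2*A3) return) - this is the overall T(s), already in the required normalized form

Answer: (-6*s^4 - s^3 + s^2 + 27*s - 9)/(3*s^4 + 8*s^3 + 19*s^2 - 25*s - 33)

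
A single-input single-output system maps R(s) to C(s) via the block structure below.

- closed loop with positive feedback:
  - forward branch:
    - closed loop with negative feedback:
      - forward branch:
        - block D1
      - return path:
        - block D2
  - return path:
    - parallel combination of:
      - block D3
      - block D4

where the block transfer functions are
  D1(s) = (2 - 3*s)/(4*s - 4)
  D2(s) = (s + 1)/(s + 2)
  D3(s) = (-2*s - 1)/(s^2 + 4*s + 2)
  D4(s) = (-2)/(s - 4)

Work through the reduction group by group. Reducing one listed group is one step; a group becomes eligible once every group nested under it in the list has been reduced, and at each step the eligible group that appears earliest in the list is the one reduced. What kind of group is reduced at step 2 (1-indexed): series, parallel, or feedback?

Step 1 - feedback reduction of D1, D2
Step 2 - combine D3, D4 in parallel
Step 3 - apply the feedback formula to [D1/(1+D1*D2)], (D3+D4)
Step 2: parallel.

Final answer: parallel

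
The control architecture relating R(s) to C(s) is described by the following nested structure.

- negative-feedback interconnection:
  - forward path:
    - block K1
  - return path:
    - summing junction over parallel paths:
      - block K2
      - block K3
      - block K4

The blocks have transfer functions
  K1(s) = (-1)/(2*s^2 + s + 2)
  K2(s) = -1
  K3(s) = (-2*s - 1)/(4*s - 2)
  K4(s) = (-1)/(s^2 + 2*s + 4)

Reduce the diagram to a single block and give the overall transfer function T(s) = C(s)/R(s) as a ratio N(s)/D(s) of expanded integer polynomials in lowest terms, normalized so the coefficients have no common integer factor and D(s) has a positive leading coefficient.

[1] sum the parallel branches K2, K3, K4 = (-6*s^3 - 11*s^2 - 26*s + 6)/(4*s^3 + 6*s^2 + 12*s - 8)
[2] feedback reduction of K1, (K2+K3+K4), giving the overall T(s)

Hence the answer: (-4*s^3 - 6*s^2 - 12*s + 8)/(8*s^5 + 16*s^4 + 44*s^3 + 19*s^2 + 42*s - 22)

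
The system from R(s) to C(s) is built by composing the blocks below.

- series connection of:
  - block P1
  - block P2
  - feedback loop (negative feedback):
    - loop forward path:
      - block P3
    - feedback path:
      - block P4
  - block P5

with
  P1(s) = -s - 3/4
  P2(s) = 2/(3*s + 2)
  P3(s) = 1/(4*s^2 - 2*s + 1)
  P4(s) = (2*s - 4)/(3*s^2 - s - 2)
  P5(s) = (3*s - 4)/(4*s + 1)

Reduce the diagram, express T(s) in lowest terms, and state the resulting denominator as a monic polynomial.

First reduce the diagram to T(s).

Step 1 - close the feedback loop around P3, P4; result (3*s^2 - s - 2)/(12*s^4 - 10*s^3 - 3*s^2 + 5*s - 6)
Step 2 - cascade P1, P2, [P3/(1+P3*P4)], P5; result (-12*s^3 + 19*s^2 + 5*s - 12)/(96*s^5 - 56*s^4 - 44*s^3 + 34*s^2 - 38*s - 12)
Step 2 gives the fully reduced T(s), with no common factor left to cancel. The denominator's leading coefficient is 96, so divide each of its coefficients by 96 to get the monic form.

Answer: s^5 - 7*s^4/12 - 11*s^3/24 + 17*s^2/48 - 19*s/48 - 1/8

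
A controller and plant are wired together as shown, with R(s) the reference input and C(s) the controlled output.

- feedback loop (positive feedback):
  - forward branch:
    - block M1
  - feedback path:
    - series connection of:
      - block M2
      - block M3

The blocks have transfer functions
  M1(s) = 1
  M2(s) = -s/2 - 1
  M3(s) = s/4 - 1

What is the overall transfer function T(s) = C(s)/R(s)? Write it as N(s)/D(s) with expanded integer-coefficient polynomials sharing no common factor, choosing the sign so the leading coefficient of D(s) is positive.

Reducing step by step:

Step 1. series reduction of M2, M3; result -s^2/8 + s/4 + 1
Step 2. collapse the loop (M1 forward, (M2*M3) return), giving the overall T(s)

Answer: 8/(s^2 - 2*s)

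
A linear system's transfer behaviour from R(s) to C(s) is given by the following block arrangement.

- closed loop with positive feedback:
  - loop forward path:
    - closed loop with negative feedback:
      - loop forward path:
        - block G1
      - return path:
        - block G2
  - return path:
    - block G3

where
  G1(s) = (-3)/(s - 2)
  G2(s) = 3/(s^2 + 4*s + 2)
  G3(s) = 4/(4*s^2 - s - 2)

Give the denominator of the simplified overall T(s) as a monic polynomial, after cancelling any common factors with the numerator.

First reduce the diagram to T(s).

[1] feedback reduction of G1, G2; result (-3*s^2 - 12*s - 6)/(s^3 + 2*s^2 - 6*s - 13)
[2] apply the feedback formula to [G1/(1+G1*G2)], G3; result (-12*s^4 - 45*s^3 - 6*s^2 + 30*s + 12)/(4*s^5 + 7*s^4 - 28*s^3 - 38*s^2 + 73*s + 50)
No further cancellation is possible in the step-2 result, so that is T(s). Its denominator becomes monic after dividing by the leading coefficient 4.

Answer: s^5 + 7*s^4/4 - 7*s^3 - 19*s^2/2 + 73*s/4 + 25/2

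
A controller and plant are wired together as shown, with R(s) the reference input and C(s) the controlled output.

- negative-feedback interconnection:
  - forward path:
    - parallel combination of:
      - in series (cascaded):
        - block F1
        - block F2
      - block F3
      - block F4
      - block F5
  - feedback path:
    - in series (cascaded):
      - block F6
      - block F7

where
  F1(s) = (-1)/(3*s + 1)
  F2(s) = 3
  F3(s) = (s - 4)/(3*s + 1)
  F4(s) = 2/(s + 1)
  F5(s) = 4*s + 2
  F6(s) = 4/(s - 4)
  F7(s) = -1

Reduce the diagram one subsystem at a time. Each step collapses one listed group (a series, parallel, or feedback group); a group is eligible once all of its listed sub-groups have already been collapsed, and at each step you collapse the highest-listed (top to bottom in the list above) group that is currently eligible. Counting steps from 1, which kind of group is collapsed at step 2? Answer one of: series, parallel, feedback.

[1] combine F1, F2 in series
[2] parallel reduction of (F1*F2), F3, F4, F5
[3] combine F6, F7 in series
[4] apply the feedback formula to ((F1*F2)+F3+F4+F5), (F6*F7)
So the answer for step 2 is parallel.

Final answer: parallel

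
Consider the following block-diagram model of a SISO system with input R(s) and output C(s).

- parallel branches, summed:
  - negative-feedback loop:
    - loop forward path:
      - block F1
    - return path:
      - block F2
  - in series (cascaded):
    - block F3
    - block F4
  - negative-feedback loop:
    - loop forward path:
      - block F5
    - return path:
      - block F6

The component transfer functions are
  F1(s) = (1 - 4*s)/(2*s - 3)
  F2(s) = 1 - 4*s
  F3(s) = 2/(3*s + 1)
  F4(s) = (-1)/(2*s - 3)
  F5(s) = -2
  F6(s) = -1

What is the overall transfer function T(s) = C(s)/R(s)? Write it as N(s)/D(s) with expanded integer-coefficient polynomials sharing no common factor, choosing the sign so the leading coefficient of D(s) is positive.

Step 1 - collapse the loop (F1 forward, F2 return), giving (1 - 4*s)/(16*s^2 - 6*s - 2)
Step 2 - multiply F3, F4 (series), giving (-2)/(6*s^2 - 7*s - 3)
Step 3 - close the feedback loop around F5, F6, giving (-2)/3
Step 4 - reduce the parallel group [F1/(1+F1*F2)], (F3*F4), [F5/(1+F5*F6)], which is the overall transfer function T(s) = C(s)/R(s) in lowest terms

Therefore the answer is (-192*s^4 + 224*s^3 + 42*s^2 - 13*s - 9)/(288*s^4 - 444*s^3 - 54*s^2 + 96*s + 18).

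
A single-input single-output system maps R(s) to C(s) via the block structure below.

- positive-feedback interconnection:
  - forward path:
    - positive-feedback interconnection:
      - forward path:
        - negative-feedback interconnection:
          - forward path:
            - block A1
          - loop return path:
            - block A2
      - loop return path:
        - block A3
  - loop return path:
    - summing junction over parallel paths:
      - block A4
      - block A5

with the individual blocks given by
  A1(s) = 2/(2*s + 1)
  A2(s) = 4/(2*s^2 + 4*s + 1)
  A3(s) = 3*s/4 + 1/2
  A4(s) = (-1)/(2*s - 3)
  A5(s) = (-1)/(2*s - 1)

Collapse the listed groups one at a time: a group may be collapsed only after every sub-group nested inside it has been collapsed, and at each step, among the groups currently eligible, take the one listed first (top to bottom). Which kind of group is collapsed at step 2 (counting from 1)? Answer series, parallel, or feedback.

Step 1: apply the feedback formula to A1, A2
Step 2: apply the feedback formula to [A1/(1+A1*A2)], A3
Step 3: reduce the parallel group A4, A5
Step 4: apply the feedback formula to [[A1/(1+A1*A2)]/(1-[A1/(1+A1*A2)]*A3)], (A4+A5)
Step 2 collapses a feedback group.

Answer: feedback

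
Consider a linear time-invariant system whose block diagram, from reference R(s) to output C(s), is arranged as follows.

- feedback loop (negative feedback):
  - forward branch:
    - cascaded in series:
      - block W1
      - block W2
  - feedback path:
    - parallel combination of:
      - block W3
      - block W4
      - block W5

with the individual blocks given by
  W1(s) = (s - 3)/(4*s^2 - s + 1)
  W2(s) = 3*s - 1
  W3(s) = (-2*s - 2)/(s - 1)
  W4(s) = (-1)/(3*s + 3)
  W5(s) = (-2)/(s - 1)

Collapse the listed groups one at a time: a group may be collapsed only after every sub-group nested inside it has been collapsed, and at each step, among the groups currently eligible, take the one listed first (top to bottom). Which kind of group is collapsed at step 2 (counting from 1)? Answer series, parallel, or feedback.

Step 1. reduce the series chain W1, W2
Step 2. combine W3, W4, W5 in parallel
Step 3. reduce the feedback loop with forward (W1*W2) and return (W3+W4+W5)
Step 2 collapses a parallel group.

Final answer: parallel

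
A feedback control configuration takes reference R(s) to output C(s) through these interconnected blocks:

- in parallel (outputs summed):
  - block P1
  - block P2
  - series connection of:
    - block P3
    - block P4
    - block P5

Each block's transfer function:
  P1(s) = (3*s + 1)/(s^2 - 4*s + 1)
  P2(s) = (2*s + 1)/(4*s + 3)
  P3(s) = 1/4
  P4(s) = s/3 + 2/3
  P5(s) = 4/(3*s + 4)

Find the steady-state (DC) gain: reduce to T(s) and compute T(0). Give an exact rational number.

Step 1 - multiply P3, P4, P5 (series) = (s + 2)/(9*s + 12)
Step 2 - reduce the parallel group P1, P2, (P3*P4*P5) = (22*s^4 + 64*s^3 + 125*s^2 + 155*s + 54)/(36*s^4 - 69*s^3 - 228*s^2 - 69*s + 36)
Evaluating the step-2 result (the overall T(s)) at s = 0 gives T(0) = 54/36 = 3/2.

Answer: 3/2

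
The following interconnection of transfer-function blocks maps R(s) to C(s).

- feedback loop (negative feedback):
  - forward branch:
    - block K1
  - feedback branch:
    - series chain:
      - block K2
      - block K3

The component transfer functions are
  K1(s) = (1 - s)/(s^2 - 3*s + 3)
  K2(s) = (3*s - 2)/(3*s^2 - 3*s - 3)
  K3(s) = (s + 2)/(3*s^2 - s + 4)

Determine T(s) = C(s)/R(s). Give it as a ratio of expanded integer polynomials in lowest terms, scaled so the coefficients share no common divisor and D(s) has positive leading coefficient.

First reduce the diagram to T(s).

1. reduce the series chain K2, K3; result (3*s^2 + 4*s - 4)/(9*s^4 - 12*s^3 + 6*s^2 - 9*s - 12)
2. reduce the feedback loop with forward K1 and return (K2*K3), giving the overall T(s)

Answer: (-9*s^5 + 21*s^4 - 18*s^3 + 15*s^2 + 3*s - 12)/(9*s^6 - 39*s^5 + 69*s^4 - 66*s^3 + 32*s^2 + 17*s - 40)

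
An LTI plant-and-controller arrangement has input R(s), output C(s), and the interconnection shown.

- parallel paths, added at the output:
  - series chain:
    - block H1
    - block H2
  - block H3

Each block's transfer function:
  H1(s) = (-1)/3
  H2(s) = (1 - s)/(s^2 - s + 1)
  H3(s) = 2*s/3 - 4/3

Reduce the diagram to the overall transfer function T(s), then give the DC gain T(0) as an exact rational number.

The answer is -5/3.

Reasoning:
1. reduce the series chain H1, H2 -> (s - 1)/(3*s^2 - 3*s + 3)
2. sum the parallel branches (H1*H2), H3 -> (2*s^3 - 6*s^2 + 7*s - 5)/(3*s^2 - 3*s + 3)
The step-2 result is T(s). Setting s = 0: T(0) = -5/3.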